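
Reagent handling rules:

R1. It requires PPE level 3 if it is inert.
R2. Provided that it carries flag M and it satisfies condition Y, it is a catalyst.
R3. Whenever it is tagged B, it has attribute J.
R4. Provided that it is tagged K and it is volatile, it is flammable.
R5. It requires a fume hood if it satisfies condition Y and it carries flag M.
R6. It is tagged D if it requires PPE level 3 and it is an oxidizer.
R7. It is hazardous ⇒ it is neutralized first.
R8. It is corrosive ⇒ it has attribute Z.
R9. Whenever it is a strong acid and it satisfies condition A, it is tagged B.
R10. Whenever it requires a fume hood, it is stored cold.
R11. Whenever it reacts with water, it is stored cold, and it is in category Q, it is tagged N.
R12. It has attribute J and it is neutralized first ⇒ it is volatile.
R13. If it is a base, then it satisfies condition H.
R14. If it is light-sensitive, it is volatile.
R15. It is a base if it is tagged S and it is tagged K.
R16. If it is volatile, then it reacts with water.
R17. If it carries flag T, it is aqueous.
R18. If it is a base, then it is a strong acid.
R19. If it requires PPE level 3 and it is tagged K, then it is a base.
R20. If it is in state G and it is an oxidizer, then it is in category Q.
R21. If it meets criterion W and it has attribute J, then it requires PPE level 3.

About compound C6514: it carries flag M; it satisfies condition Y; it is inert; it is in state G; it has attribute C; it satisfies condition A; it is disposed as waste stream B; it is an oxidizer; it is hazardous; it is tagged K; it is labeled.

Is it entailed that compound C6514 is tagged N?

By R1 (it is inert): it requires PPE level 3.
By R5 (it satisfies condition Y, it carries flag M): it requires a fume hood.
By R7 (it is hazardous): it is neutralized first.
By R10 (it requires a fume hood): it is stored cold.
By R19 (it requires PPE level 3, it is tagged K): it is a base.
By R20 (it is in state G, it is an oxidizer): it is in category Q.
By R18 (it is a base): it is a strong acid.
By R9 (it is a strong acid, it satisfies condition A): it is tagged B.
By R3 (it is tagged B): it has attribute J.
By R12 (it has attribute J, it is neutralized first): it is volatile.
By R16 (it is volatile): it reacts with water.
By R11 (it reacts with water, it is stored cold, it is in category Q): it is tagged N.

Yes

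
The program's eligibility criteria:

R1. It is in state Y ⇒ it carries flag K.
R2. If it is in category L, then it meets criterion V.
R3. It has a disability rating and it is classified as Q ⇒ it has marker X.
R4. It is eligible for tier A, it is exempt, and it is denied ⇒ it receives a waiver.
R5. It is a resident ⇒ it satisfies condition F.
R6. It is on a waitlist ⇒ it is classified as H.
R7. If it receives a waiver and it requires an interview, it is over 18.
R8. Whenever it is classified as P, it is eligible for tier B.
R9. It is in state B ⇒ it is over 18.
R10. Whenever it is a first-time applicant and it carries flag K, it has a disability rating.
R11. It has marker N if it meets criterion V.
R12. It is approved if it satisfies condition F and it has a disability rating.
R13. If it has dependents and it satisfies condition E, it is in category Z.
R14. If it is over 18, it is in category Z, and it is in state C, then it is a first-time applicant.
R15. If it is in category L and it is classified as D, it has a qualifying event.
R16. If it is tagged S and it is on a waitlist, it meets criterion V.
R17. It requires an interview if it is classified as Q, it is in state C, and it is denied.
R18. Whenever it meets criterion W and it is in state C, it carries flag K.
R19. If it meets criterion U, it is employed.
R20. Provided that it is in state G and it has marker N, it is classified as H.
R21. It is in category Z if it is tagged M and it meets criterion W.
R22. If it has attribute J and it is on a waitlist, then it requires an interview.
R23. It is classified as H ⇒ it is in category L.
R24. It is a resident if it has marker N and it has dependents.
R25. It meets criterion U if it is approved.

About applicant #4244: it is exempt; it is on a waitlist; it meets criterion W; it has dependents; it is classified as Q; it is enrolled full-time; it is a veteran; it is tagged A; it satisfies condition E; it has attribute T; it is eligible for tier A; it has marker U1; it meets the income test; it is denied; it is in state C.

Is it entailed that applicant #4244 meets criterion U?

By R4 (it is eligible for tier A, it is exempt, it is denied): it receives a waiver.
By R6 (it is on a waitlist): it is classified as H.
By R13 (it has dependents, it satisfies condition E): it is in category Z.
By R17 (it is classified as Q, it is in state C, it is denied): it requires an interview.
By R18 (it meets criterion W, it is in state C): it carries flag K.
By R23 (it is classified as H): it is in category L.
By R2 (it is in category L): it meets criterion V.
By R7 (it receives a waiver, it requires an interview): it is over 18.
By R11 (it meets criterion V): it has marker N.
By R14 (it is over 18, it is in category Z, it is in state C): it is a first-time applicant.
By R24 (it has marker N, it has dependents): it is a resident.
By R5 (it is a resident): it satisfies condition F.
By R10 (it is a first-time applicant, it carries flag K): it has a disability rating.
By R12 (it satisfies condition F, it has a disability rating): it is approved.
By R25 (it is approved): it meets criterion U.

Yes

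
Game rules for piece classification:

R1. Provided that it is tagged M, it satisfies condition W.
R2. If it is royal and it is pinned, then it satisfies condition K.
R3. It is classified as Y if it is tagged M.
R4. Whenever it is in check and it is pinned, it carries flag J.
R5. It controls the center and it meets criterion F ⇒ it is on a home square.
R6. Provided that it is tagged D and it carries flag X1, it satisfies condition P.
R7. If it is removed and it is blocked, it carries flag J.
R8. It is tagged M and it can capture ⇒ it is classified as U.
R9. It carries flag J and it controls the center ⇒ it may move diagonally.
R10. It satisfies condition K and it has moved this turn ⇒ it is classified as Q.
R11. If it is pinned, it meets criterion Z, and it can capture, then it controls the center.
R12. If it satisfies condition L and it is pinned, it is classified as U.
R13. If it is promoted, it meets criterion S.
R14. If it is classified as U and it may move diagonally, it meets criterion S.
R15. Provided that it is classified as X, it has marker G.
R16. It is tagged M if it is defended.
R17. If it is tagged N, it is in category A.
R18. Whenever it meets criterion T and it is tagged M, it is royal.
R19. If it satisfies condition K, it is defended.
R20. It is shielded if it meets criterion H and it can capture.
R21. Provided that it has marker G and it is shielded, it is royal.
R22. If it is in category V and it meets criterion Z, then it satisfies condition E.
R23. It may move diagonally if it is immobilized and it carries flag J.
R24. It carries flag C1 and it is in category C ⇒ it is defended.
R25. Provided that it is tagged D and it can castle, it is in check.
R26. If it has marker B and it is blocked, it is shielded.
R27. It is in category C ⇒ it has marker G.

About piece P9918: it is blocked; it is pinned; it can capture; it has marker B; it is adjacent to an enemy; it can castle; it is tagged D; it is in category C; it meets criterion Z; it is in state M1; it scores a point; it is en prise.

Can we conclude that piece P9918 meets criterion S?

By R11 (it is pinned, it meets criterion Z, it can capture): it controls the center.
By R25 (it is tagged D, it can castle): it is in check.
By R26 (it has marker B, it is blocked): it is shielded.
By R27 (it is in category C): it has marker G.
By R4 (it is in check, it is pinned): it carries flag J.
By R9 (it carries flag J, it controls the center): it may move diagonally.
By R21 (it has marker G, it is shielded): it is royal.
By R2 (it is royal, it is pinned): it satisfies condition K.
By R19 (it satisfies condition K): it is defended.
By R16 (it is defended): it is tagged M.
By R8 (it is tagged M, it can capture): it is classified as U.
By R14 (it is classified as U, it may move diagonally): it meets criterion S.

Yes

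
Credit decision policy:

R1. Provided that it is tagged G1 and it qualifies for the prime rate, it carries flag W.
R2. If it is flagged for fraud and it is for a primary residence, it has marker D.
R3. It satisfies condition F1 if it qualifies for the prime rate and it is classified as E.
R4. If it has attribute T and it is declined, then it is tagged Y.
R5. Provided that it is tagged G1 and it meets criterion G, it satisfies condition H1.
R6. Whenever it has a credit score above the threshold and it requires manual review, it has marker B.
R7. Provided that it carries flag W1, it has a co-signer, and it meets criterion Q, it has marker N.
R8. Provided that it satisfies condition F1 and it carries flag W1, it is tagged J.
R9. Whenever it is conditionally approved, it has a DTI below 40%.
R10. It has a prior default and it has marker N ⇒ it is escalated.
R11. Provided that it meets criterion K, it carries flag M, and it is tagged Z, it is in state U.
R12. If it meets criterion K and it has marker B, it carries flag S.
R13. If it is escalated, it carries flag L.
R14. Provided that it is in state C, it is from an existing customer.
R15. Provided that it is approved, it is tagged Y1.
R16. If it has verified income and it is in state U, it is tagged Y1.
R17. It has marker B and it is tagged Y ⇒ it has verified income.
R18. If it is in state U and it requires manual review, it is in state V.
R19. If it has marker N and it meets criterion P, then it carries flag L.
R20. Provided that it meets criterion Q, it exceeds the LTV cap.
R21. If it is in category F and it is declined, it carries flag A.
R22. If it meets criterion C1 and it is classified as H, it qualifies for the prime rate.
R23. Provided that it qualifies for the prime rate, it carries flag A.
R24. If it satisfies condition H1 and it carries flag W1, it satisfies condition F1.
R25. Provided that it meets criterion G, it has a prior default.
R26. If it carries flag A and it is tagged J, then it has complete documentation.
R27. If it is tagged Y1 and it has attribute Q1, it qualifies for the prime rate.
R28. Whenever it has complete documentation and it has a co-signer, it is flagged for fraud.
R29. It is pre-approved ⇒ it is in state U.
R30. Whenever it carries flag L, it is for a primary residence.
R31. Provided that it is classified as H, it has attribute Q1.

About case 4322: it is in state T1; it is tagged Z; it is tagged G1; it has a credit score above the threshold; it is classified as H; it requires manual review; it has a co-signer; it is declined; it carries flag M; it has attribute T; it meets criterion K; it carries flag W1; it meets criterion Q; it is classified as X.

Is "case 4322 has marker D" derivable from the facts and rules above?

Forward chaining from the given facts derives: is tagged Y, has marker B, has marker N, is in state U, carries flag S, has verified income, is in state V, exceeds the LTV cap, has attribute Q1, is tagged Y1, qualifies for the prime rate, carries flag W, carries flag A.
The only rule concluding "it has marker D" is R2, which needs "it is flagged for fraud"; that is never established.

No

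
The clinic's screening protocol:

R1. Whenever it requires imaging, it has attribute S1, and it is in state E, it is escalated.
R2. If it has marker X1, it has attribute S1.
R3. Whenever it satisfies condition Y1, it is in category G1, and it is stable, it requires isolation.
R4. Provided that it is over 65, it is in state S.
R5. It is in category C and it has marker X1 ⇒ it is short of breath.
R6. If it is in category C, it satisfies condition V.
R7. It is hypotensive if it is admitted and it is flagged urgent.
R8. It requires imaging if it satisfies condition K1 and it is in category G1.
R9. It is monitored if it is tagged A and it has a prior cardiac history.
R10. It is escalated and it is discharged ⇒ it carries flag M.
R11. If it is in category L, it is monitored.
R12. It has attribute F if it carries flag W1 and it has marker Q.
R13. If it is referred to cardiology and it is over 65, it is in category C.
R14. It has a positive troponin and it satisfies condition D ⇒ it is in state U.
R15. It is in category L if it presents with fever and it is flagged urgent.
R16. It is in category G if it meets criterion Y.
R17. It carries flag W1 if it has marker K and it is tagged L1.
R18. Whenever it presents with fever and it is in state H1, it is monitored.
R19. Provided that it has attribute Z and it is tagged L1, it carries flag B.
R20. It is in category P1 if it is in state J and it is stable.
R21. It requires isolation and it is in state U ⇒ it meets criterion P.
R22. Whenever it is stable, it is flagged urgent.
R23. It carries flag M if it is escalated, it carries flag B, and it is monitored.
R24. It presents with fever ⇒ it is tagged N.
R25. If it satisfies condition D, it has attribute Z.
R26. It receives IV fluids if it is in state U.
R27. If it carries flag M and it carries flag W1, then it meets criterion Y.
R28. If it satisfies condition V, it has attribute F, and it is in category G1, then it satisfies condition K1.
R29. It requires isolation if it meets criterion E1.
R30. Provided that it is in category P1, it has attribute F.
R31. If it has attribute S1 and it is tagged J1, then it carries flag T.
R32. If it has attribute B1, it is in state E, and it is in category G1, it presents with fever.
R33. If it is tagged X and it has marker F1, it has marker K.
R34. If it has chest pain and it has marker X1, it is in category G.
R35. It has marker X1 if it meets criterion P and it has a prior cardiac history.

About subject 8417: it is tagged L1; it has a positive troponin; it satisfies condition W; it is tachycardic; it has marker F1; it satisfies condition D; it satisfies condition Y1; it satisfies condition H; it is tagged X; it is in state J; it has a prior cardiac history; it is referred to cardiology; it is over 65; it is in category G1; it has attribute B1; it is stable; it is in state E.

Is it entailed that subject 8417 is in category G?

Yes

By R3 (it satisfies condition Y1, it is in category G1, it is stable): it requires isolation.
By R13 (it is referred to cardiology, it is over 65): it is in category C.
By R14 (it has a positive troponin, it satisfies condition D): it is in state U.
By R20 (it is in state J, it is stable): it is in category P1.
By R21 (it requires isolation, it is in state U): it meets criterion P.
By R22 (it is stable): it is flagged urgent.
By R25 (it satisfies condition D): it has attribute Z.
By R30 (it is in category P1): it has attribute F.
By R32 (it has attribute B1, it is in state E, it is in category G1): it presents with fever.
By R33 (it is tagged X, it has marker F1): it has marker K.
By R35 (it meets criterion P, it has a prior cardiac history): it has marker X1.
By R2 (it has marker X1): it has attribute S1.
By R6 (it is in category C): it satisfies condition V.
By R15 (it presents with fever, it is flagged urgent): it is in category L.
By R17 (it has marker K, it is tagged L1): it carries flag W1.
By R19 (it has attribute Z, it is tagged L1): it carries flag B.
By R28 (it satisfies condition V, it has attribute F, it is in category G1): it satisfies condition K1.
By R8 (it satisfies condition K1, it is in category G1): it requires imaging.
By R11 (it is in category L): it is monitored.
By R1 (it requires imaging, it has attribute S1, it is in state E): it is escalated.
By R23 (it is escalated, it carries flag B, it is monitored): it carries flag M.
By R27 (it carries flag M, it carries flag W1): it meets criterion Y.
By R16 (it meets criterion Y): it is in category G.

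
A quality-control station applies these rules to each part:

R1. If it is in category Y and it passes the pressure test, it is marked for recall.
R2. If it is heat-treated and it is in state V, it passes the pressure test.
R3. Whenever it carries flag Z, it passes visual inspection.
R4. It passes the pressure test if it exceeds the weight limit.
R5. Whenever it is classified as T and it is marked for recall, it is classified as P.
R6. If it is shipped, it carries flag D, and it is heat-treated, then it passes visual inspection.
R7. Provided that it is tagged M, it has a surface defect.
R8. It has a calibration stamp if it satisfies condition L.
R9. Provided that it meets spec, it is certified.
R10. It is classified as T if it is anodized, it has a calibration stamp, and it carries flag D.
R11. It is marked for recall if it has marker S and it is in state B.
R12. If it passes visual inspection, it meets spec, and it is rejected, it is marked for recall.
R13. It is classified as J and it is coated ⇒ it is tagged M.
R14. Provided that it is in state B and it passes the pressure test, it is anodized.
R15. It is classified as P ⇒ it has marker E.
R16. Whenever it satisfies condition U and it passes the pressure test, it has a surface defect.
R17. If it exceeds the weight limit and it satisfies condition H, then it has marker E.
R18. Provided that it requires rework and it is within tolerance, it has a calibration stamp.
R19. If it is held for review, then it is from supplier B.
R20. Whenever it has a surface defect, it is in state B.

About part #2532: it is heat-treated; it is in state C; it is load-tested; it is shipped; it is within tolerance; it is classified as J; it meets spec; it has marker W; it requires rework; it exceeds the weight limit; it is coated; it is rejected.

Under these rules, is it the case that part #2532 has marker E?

Forward chaining from the given facts derives: passes the pressure test, is certified, is tagged M, has a calibration stamp, has a surface defect, is in state B, is anodized.
Rules concluding "it has marker E": R15 needs "it is classified as P"; R17 needs "it satisfies condition H" — none of these are established.

No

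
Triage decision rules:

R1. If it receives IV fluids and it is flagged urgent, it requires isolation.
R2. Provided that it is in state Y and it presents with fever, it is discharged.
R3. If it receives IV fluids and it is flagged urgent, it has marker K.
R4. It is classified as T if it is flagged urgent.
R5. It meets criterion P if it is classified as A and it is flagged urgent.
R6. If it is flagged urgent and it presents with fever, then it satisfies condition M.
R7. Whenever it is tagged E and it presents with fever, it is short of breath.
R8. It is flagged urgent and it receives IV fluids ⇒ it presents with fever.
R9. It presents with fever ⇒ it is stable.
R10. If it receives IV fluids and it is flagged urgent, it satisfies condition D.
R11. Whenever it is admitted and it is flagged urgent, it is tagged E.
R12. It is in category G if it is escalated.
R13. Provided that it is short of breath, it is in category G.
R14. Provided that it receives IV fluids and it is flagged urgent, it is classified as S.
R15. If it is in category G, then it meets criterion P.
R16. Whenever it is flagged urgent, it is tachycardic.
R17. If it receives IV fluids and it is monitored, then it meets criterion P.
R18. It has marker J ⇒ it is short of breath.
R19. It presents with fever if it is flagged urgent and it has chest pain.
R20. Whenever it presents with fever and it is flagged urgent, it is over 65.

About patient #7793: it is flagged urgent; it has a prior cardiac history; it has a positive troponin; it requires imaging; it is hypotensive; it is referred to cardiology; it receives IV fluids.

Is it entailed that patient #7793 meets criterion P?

No

Forward chaining from the given facts derives: requires isolation, has marker K, is classified as T, presents with fever, is stable, satisfies condition D, is classified as S, is tachycardic, is over 65, satisfies condition M.
Rules concluding "it meets criterion P": R5 needs "it is classified as A"; R15 needs "it is in category G"; R17 needs "it is monitored" — none of these are established.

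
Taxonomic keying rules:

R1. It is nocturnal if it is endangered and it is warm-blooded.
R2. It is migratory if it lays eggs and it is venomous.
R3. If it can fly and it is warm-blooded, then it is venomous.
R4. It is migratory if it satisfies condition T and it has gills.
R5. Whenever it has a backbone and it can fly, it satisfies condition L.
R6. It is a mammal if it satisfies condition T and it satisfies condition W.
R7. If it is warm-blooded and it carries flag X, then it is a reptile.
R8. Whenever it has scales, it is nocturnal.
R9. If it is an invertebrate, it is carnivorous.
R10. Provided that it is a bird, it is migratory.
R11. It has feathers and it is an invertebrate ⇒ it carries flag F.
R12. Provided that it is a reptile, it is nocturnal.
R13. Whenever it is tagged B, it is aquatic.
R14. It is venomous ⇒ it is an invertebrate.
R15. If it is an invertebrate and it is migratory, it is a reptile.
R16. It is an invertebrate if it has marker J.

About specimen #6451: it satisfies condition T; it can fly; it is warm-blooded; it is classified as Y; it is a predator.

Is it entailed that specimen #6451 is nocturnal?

No

Forward chaining from the given facts derives: is venomous, is an invertebrate, is carnivorous.
Rules concluding "it is nocturnal": R1 needs "it is endangered"; R8 needs "it has scales"; R12 needs "it is a reptile" — none of these are established.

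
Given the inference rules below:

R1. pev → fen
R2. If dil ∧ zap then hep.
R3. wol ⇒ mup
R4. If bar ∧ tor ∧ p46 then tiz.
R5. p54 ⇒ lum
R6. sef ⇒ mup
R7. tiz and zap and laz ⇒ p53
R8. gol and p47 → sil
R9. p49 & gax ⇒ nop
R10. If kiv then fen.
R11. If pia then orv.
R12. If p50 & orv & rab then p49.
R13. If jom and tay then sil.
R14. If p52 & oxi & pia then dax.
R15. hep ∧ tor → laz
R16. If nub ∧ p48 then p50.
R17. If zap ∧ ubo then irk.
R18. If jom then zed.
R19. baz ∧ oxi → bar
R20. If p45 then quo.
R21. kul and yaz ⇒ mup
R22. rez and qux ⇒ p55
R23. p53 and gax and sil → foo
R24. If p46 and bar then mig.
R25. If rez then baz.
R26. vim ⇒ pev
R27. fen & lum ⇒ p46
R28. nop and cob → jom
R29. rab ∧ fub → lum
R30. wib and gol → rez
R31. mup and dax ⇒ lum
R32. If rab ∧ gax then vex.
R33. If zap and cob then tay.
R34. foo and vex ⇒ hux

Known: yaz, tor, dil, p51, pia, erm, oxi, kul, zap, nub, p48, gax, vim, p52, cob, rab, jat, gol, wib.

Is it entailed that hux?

hep  (by R2: dil, zap)
orv  (by R11: pia)
dax  (by R14: p52, oxi, pia)
laz  (by R15: hep, tor)
p50  (by R16: nub, p48)
mup  (by R21: kul, yaz)
pev  (by R26: vim)
rez  (by R30: wib, gol)
lum  (by R31: mup, dax)
vex  (by R32: rab, gax)
tay  (by R33: zap, cob)
fen  (by R1: pev)
p49  (by R12: p50, orv, rab)
baz  (by R25: rez)
p46  (by R27: fen, lum)
nop  (by R9: p49, gax)
bar  (by R19: baz, oxi)
jom  (by R28: nop, cob)
tiz  (by R4: bar, tor, p46)
p53  (by R7: tiz, zap, laz)
sil  (by R13: jom, tay)
foo  (by R23: p53, gax, sil)
hux  (by R34: foo, vex)

Yes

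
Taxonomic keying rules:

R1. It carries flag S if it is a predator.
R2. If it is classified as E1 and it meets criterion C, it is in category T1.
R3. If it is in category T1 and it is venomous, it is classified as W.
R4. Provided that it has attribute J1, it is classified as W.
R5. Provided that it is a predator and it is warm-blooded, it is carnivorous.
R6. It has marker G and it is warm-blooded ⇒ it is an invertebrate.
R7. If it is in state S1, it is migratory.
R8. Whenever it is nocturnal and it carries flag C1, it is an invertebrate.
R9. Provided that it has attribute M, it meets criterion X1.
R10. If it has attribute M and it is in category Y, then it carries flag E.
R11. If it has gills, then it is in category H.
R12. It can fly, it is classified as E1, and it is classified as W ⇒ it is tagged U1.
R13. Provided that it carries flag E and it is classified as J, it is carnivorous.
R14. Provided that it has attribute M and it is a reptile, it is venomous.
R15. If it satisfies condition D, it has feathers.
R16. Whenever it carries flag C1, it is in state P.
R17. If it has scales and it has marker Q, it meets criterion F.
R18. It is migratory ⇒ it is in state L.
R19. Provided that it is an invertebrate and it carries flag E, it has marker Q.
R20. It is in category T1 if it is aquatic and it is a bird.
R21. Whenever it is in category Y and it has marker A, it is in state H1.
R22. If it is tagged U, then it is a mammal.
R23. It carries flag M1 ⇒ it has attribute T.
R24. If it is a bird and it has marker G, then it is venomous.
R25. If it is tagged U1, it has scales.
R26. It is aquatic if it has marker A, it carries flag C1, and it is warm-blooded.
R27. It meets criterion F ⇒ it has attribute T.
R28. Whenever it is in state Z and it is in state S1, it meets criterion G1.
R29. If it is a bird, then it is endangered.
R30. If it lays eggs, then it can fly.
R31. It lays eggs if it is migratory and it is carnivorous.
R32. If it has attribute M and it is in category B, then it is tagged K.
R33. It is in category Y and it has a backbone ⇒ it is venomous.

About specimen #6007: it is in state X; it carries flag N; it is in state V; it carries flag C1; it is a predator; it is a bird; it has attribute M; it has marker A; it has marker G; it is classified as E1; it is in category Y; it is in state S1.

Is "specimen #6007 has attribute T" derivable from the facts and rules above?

Forward chaining from the given facts derives: carries flag S, is migratory, meets criterion X1, carries flag E, is in state P, is in state L, is in state H1, is venomous, is endangered.
Rules concluding "it has attribute T": R23 needs "it carries flag M1"; R27 needs "it meets criterion F" — none of these are established.

No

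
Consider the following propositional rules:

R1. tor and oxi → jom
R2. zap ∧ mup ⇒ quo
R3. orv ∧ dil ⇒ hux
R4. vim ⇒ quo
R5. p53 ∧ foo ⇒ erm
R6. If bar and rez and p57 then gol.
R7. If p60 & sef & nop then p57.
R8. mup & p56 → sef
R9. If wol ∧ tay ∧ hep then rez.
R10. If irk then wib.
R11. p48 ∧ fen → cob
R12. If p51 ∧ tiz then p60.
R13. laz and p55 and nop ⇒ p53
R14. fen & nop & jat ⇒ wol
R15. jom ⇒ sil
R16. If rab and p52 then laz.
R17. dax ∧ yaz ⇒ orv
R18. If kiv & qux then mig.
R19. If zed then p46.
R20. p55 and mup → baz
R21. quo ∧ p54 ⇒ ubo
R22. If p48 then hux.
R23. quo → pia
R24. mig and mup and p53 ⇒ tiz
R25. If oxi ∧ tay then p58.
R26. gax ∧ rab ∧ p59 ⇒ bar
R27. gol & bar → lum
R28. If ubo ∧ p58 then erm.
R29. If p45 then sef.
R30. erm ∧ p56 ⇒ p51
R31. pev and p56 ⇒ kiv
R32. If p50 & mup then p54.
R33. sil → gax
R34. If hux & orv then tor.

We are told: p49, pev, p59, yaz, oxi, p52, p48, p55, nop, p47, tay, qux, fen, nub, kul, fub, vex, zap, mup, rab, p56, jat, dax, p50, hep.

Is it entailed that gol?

Yes

quo  (by R2: zap, mup)
sef  (by R8: mup, p56)
wol  (by R14: fen, nop, jat)
laz  (by R16: rab, p52)
orv  (by R17: dax, yaz)
hux  (by R22: p48)
p58  (by R25: oxi, tay)
kiv  (by R31: pev, p56)
p54  (by R32: p50, mup)
tor  (by R34: hux, orv)
jom  (by R1: tor, oxi)
rez  (by R9: wol, tay, hep)
p53  (by R13: laz, p55, nop)
sil  (by R15: jom)
mig  (by R18: kiv, qux)
ubo  (by R21: quo, p54)
tiz  (by R24: mig, mup, p53)
erm  (by R28: ubo, p58)
p51  (by R30: erm, p56)
gax  (by R33: sil)
p60  (by R12: p51, tiz)
bar  (by R26: gax, rab, p59)
p57  (by R7: p60, sef, nop)
gol  (by R6: bar, rez, p57)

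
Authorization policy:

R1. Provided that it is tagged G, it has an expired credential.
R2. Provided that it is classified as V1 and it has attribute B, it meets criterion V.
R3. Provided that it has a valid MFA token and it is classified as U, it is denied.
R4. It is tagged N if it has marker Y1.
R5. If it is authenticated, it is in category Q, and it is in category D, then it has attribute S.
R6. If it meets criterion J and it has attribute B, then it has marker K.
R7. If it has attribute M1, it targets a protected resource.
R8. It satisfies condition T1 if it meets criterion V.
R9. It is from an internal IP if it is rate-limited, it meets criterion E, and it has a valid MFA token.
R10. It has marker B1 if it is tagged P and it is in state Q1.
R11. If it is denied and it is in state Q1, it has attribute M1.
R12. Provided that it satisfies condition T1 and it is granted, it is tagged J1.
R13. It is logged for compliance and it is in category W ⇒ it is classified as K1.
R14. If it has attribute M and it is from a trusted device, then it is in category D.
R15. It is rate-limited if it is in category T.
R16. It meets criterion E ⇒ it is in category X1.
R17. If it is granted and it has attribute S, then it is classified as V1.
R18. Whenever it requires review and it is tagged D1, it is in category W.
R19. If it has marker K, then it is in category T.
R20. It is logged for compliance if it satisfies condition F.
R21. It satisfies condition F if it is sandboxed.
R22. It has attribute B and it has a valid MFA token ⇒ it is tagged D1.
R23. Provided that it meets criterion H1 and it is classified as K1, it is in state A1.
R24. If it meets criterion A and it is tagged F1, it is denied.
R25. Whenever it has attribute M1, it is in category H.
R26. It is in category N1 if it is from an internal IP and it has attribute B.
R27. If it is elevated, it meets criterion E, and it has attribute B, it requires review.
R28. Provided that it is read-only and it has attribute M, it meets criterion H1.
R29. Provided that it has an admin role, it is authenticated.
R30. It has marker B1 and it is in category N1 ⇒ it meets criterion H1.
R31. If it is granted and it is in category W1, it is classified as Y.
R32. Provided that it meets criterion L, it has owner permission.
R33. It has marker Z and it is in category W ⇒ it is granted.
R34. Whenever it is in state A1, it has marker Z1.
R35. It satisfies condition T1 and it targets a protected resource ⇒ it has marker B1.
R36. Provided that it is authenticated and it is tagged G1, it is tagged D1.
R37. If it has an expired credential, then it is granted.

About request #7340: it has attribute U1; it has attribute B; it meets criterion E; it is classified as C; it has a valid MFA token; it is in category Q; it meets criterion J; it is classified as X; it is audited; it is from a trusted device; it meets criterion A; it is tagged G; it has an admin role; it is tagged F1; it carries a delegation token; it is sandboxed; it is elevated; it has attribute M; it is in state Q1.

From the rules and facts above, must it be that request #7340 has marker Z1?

Yes

By R1 (it is tagged G): it has an expired credential.
By R6 (it meets criterion J, it has attribute B): it has marker K.
By R14 (it has attribute M, it is from a trusted device): it is in category D.
By R19 (it has marker K): it is in category T.
By R21 (it is sandboxed): it satisfies condition F.
By R22 (it has attribute B, it has a valid MFA token): it is tagged D1.
By R24 (it meets criterion A, it is tagged F1): it is denied.
By R27 (it is elevated, it meets criterion E, it has attribute B): it requires review.
By R29 (it has an admin role): it is authenticated.
By R37 (it has an expired credential): it is granted.
By R5 (it is authenticated, it is in category Q, it is in category D): it has attribute S.
By R11 (it is denied, it is in state Q1): it has attribute M1.
By R15 (it is in category T): it is rate-limited.
By R17 (it is granted, it has attribute S): it is classified as V1.
By R18 (it requires review, it is tagged D1): it is in category W.
By R20 (it satisfies condition F): it is logged for compliance.
By R2 (it is classified as V1, it has attribute B): it meets criterion V.
By R7 (it has attribute M1): it targets a protected resource.
By R8 (it meets criterion V): it satisfies condition T1.
By R9 (it is rate-limited, it meets criterion E, it has a valid MFA token): it is from an internal IP.
By R13 (it is logged for compliance, it is in category W): it is classified as K1.
By R26 (it is from an internal IP, it has attribute B): it is in category N1.
By R35 (it satisfies condition T1, it targets a protected resource): it has marker B1.
By R30 (it has marker B1, it is in category N1): it meets criterion H1.
By R23 (it meets criterion H1, it is classified as K1): it is in state A1.
By R34 (it is in state A1): it has marker Z1.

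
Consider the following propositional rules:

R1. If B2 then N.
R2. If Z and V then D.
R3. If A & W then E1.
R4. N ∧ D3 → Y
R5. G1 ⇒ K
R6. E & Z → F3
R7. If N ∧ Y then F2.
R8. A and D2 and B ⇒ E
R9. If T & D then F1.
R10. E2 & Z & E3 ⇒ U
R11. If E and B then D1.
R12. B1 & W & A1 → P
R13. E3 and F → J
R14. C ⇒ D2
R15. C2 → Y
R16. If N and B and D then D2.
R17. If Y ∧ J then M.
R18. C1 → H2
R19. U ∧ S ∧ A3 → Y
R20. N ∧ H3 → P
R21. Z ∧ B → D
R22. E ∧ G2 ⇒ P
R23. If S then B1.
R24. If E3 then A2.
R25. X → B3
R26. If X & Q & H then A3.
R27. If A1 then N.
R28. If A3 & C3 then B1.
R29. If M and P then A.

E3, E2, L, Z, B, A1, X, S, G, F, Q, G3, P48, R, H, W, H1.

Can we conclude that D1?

U  (by R10: E2, Z, E3)
J  (by R13: E3, F)
D  (by R21: Z, B)
B1  (by R23: S)
A3  (by R26: X, Q, H)
N  (by R27: A1)
P  (by R12: B1, W, A1)
D2  (by R16: N, B, D)
Y  (by R19: U, S, A3)
M  (by R17: Y, J)
A  (by R29: M, P)
E  (by R8: A, D2, B)
D1  (by R11: E, B)

Yes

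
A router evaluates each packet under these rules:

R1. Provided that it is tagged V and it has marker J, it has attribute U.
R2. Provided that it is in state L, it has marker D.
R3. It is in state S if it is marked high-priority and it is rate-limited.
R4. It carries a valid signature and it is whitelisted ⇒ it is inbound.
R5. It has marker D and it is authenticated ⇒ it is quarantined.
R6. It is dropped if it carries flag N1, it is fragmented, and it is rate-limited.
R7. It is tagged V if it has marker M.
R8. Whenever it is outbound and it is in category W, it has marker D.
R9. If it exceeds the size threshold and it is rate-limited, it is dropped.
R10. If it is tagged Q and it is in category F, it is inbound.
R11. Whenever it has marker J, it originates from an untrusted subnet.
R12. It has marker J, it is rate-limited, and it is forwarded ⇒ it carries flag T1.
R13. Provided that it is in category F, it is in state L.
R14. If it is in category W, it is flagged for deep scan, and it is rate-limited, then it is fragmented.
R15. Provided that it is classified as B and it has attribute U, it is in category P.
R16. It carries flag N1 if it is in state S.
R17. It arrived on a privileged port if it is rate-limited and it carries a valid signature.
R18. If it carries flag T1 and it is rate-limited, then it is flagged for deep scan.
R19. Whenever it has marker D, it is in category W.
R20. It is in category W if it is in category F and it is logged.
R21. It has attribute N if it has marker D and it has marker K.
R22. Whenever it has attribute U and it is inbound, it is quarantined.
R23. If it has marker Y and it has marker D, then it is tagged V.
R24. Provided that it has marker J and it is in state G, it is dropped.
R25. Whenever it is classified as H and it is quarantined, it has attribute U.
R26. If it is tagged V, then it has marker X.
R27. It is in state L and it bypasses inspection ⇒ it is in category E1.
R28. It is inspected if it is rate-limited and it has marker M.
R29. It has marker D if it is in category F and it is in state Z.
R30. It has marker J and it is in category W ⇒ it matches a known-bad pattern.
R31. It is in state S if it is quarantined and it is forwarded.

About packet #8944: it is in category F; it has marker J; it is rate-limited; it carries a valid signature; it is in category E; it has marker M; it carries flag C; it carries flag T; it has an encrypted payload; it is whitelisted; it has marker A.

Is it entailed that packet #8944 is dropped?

No

Forward chaining from the given facts derives: is inbound, is tagged V, originates from an untrusted subnet, is in state L, arrived on a privileged port, has marker X, is inspected, has attribute U, has marker D, is in category W, is quarantined, matches a known-bad pattern.
Rules concluding "it is dropped": R6 needs "it carries flag N1"; R9 needs "it exceeds the size threshold"; R24 needs "it is in state G" — none of these are established.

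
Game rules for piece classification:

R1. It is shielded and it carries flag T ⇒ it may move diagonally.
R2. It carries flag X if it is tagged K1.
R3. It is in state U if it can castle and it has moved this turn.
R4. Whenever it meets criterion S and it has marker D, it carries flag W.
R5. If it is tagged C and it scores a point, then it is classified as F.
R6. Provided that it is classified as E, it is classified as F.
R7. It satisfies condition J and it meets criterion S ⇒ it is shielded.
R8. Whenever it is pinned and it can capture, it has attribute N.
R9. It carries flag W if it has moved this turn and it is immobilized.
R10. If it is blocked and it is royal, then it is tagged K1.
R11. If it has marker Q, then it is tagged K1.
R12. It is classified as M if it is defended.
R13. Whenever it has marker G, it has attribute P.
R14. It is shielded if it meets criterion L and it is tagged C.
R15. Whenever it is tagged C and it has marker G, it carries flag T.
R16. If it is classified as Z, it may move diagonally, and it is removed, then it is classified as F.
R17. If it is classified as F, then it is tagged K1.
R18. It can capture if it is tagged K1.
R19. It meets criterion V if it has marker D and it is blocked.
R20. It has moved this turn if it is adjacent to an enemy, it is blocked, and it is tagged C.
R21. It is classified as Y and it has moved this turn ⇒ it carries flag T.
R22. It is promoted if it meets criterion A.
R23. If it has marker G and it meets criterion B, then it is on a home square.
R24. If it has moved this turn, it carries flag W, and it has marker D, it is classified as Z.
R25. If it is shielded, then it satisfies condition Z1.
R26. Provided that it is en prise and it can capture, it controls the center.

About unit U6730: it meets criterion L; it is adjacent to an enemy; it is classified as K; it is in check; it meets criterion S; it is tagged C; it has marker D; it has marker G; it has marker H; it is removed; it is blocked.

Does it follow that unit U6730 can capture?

Yes

By R4 (it meets criterion S, it has marker D): it carries flag W.
By R14 (it meets criterion L, it is tagged C): it is shielded.
By R15 (it is tagged C, it has marker G): it carries flag T.
By R20 (it is adjacent to an enemy, it is blocked, it is tagged C): it has moved this turn.
By R24 (it has moved this turn, it carries flag W, it has marker D): it is classified as Z.
By R1 (it is shielded, it carries flag T): it may move diagonally.
By R16 (it is classified as Z, it may move diagonally, it is removed): it is classified as F.
By R17 (it is classified as F): it is tagged K1.
By R18 (it is tagged K1): it can capture.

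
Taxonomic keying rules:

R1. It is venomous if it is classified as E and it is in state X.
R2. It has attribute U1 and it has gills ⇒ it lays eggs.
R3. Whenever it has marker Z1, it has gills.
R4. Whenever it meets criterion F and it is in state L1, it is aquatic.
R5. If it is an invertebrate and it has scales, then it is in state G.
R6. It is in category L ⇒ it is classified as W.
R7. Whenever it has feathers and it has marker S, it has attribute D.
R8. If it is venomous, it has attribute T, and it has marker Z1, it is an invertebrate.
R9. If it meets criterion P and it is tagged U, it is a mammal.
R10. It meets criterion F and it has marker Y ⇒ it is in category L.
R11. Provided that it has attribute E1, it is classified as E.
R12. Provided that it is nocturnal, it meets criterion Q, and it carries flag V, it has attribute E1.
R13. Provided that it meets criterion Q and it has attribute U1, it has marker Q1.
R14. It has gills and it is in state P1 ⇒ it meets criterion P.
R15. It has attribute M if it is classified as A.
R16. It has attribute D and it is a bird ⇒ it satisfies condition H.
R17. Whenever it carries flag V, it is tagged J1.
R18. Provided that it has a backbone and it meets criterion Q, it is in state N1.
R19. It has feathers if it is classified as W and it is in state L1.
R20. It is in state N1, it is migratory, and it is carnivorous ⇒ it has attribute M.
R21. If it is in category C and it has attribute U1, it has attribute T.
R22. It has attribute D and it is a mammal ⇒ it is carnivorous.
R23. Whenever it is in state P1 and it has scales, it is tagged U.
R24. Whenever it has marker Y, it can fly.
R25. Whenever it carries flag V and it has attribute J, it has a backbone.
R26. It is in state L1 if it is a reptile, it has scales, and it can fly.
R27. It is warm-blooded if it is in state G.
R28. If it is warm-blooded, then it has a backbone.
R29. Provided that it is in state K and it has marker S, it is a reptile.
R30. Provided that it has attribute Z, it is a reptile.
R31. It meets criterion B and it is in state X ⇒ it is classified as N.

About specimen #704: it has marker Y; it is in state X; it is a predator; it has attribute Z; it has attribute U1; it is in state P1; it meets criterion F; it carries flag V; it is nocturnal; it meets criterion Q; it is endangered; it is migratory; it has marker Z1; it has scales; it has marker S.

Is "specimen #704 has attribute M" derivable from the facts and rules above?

Forward chaining from the given facts derives: has gills, is in category L, has attribute E1, has marker Q1, meets criterion P, is tagged J1, is tagged U, can fly, is a reptile, lays eggs, is classified as W, is a mammal, is classified as E, is in state L1, is venomous, is aquatic, has feathers, has attribute D, is carnivorous.
Rules concluding "it has attribute M": R15 needs "it is classified as A"; R20 needs "it is in state N1" — none of these are established.

No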